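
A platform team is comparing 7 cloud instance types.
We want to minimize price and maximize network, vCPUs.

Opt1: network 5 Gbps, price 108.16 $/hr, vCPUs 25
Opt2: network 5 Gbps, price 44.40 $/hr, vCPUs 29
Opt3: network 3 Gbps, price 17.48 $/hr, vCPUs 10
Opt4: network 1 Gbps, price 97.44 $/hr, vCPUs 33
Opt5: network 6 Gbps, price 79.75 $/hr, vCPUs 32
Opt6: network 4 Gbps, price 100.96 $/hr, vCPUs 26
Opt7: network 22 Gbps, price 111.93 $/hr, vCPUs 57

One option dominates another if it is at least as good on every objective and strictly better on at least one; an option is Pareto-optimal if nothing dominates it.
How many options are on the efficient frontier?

Opt1: dominated by Opt2 (network 5≥5, price 44.40≤108.16, vCPUs 29≥25).
Opt2: not dominated.
Opt3: not dominated (best price).
Opt4: not dominated.
Opt5: not dominated.
Opt6: dominated by Opt2 (network 5≥4, price 44.40≤100.96, vCPUs 29≥26).
Opt7: not dominated (best network).
Pareto-optimal: Opt2, Opt3, Opt4, Opt5, Opt7 → 5.

5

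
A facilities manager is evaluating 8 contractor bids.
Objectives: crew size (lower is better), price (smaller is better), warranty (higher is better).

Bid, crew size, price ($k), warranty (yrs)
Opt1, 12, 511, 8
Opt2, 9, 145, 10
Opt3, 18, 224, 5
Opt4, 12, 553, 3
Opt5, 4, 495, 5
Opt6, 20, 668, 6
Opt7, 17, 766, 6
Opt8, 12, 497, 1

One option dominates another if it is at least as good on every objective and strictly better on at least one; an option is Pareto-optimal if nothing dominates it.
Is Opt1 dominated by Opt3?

No

Opt3 vs Opt1: Opt3 is worse on crew size (18 vs 12), so it does not dominate Opt1.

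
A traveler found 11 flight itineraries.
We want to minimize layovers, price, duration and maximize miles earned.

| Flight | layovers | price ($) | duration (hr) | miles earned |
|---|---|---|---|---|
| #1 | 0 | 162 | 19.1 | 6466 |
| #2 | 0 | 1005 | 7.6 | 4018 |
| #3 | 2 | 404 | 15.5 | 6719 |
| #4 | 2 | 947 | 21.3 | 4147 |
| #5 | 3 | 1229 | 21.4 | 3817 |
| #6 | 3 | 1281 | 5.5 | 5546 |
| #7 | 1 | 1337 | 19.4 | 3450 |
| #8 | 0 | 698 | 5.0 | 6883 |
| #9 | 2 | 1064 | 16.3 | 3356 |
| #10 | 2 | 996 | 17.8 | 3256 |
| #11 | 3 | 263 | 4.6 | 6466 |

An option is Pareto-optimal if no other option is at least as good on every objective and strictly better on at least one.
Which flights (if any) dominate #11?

none

#1: worse on duration (19.1 vs 4.6).
#2: worse on price (1005 vs 263).
#3: worse on price (404 vs 263).
#4: worse on price (947 vs 263).
#5: worse on price (1229 vs 263).
#6: worse on price (1281 vs 263).
#7: worse on price (1337 vs 263).
#8: worse on price (698 vs 263).
#9: worse on price (1064 vs 263).
#10: worse on price (996 vs 263).
No option dominates #11.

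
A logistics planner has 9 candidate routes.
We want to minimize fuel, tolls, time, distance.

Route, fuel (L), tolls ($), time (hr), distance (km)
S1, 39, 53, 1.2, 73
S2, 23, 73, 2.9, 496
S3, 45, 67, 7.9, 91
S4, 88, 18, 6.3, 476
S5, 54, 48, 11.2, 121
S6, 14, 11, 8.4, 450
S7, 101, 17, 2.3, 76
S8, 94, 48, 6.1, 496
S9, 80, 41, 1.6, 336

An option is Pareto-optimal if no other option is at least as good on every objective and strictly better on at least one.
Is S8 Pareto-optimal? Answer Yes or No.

No

S9 vs S8: fuel 80≤94, tolls 41≤48, time 1.6≤6.1, distance 336≤496 — S9 is at least as good on every objective and strictly better on at least one, so S9 dominates S8.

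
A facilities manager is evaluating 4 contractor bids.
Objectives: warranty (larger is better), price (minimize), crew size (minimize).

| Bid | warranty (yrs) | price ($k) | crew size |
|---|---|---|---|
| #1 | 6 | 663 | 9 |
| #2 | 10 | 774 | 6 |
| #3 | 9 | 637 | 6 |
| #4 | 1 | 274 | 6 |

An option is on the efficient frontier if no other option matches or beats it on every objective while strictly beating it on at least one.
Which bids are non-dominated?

#1: dominated by #3 (warranty 9≥6, price 637≤663, crew size 6≤9).
#2: not dominated (best warranty).
#3: not dominated.
#4: not dominated (best price).

#2, #3, #4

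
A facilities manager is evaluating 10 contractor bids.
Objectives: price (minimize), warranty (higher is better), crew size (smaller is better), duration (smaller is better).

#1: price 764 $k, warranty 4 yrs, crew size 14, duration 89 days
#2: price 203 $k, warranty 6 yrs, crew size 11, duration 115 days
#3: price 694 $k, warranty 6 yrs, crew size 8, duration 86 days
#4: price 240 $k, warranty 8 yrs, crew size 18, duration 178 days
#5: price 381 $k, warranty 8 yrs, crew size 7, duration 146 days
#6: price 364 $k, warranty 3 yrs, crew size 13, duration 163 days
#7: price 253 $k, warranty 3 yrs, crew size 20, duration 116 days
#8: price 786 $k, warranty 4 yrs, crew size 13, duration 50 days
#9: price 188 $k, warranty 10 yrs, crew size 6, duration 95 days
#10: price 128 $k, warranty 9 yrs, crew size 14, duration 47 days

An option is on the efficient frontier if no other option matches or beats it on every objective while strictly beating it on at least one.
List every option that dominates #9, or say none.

none

#1: worse on price (764 vs 188).
#2: worse on price (203 vs 188).
#3: worse on price (694 vs 188).
#4: worse on price (240 vs 188).
#5: worse on price (381 vs 188).
#6: worse on price (364 vs 188).
#7: worse on price (253 vs 188).
#8: worse on price (786 vs 188).
#10: worse on warranty (9 vs 10).
No option dominates #9.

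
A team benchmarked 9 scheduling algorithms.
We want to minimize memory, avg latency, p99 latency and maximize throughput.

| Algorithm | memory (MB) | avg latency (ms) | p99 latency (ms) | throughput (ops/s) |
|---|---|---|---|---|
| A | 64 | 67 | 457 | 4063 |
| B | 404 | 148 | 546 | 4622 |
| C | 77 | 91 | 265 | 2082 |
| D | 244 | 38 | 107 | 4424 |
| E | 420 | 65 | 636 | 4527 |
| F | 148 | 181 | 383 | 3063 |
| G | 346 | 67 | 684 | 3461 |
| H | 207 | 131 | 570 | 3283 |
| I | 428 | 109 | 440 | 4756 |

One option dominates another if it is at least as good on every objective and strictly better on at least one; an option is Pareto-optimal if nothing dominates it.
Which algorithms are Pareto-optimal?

A: not dominated (best memory).
B: not dominated.
C: not dominated.
D: not dominated (best avg latency).
E: not dominated.
F: not dominated.
G: dominated by A (memory 64≤346, avg latency 67≤67, p99 latency 457≤684, throughput 4063≥3461).
H: dominated by A (memory 64≤207, avg latency 67≤131, p99 latency 457≤570, throughput 4063≥3283).
I: not dominated (best throughput).

A, B, C, D, E, F, I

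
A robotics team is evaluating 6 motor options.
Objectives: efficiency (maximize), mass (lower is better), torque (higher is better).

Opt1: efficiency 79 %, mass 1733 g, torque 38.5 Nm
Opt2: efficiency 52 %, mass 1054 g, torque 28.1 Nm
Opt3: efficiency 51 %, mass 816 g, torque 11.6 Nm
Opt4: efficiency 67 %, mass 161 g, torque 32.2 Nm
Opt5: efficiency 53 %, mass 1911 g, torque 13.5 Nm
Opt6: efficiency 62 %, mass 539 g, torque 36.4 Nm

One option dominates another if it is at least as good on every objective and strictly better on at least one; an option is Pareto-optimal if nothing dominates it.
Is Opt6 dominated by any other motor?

No

Opt1: worse on mass (1733 vs 539).
Opt2: worse on efficiency (52 vs 62).
Opt3: worse on efficiency (51 vs 62).
Opt4: worse on torque (32.2 vs 36.4).
Opt5: worse on efficiency (53 vs 62).
No option is at least as good as Opt6 on every objective and strictly better on one.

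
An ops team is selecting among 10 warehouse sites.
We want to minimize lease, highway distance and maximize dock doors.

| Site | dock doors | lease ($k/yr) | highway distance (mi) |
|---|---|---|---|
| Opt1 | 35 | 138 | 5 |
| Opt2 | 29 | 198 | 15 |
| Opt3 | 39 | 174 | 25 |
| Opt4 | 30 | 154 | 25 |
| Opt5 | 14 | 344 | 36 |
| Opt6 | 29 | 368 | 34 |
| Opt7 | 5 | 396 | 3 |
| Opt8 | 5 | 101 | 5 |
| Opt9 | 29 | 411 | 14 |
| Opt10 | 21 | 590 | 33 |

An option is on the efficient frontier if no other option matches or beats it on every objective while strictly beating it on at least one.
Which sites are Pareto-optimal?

Opt1, Opt3, Opt7, Opt8

Opt1: not dominated.
Opt2: dominated by Opt1 (dock doors 35≥29, lease 138≤198, highway distance 5≤15).
Opt3: not dominated (best dock doors).
Opt4: dominated by Opt1 (dock doors 35≥30, lease 138≤154, highway distance 5≤25).
Opt5: dominated by Opt1 (dock doors 35≥14, lease 138≤344, highway distance 5≤36).
Opt6: dominated by Opt1 (dock doors 35≥29, lease 138≤368, highway distance 5≤34).
Opt7: not dominated (best highway distance).
Opt8: not dominated (best lease).
Opt9: dominated by Opt1 (dock doors 35≥29, lease 138≤411, highway distance 5≤14).
Opt10: dominated by Opt1 (dock doors 35≥21, lease 138≤590, highway distance 5≤33).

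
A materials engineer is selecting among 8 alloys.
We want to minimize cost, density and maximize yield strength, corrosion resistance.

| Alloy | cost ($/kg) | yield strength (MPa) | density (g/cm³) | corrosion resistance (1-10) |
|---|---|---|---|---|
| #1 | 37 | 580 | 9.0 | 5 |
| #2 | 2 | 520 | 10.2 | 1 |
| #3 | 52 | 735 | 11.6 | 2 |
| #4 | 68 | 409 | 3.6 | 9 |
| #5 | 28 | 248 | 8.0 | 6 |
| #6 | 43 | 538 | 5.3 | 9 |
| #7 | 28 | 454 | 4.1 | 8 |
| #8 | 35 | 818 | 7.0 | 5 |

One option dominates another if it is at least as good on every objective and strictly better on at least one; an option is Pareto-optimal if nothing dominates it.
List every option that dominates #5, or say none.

#7: cost 28≤28, yield strength 454≥248, density 4.1≤8.0, corrosion resistance 8≥6 — dominates #5.
Others (#1, #2, #3, #4, #6, #8) are each worse than #5 on at least one objective.

#7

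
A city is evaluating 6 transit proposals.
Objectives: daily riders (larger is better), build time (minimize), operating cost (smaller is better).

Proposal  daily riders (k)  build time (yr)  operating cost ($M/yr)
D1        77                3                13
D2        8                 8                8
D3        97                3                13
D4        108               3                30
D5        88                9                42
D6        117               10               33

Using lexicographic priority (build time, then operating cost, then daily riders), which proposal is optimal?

First minimize build time: best is 3, kept {D1, D3, D4}.
Then minimize operating cost: best is 13, kept {D1, D3}.
Then maximize daily riders: best is 97, kept {D3}.

D3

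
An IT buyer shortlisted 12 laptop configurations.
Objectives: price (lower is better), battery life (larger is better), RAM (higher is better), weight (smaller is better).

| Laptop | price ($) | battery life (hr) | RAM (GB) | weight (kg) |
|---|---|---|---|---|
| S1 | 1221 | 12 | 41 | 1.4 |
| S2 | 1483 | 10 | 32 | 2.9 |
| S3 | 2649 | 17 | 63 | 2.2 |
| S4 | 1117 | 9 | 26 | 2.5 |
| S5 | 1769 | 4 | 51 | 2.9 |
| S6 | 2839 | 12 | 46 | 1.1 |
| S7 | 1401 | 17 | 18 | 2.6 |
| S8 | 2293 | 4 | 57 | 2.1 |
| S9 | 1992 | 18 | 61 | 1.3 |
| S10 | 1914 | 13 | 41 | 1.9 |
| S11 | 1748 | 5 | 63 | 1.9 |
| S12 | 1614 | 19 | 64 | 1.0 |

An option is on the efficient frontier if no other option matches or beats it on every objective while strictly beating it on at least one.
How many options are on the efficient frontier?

4

S1: not dominated.
S2: dominated by S1 (price 1221≤1483, battery life 12≥10, RAM 41≥32, weight 1.4≤2.9).
S3: dominated by S12 (price 1614≤2649, battery life 19≥17, RAM 64≥63, weight 1.0≤2.2).
S4: not dominated (best price).
S5: dominated by S11 (price 1748≤1769, battery life 5≥4, RAM 63≥51, weight 1.9≤2.9).
S6: dominated by S12 (price 1614≤2839, battery life 19≥12, RAM 64≥46, weight 1.0≤1.1).
S7: not dominated.
S8: dominated by S9 (price 1992≤2293, battery life 18≥4, RAM 61≥57, weight 1.3≤2.1).
S9: dominated by S12 (price 1614≤1992, battery life 19≥18, RAM 64≥61, weight 1.0≤1.3).
S10: dominated by S12 (price 1614≤1914, battery life 19≥13, RAM 64≥41, weight 1.0≤1.9).
S11: dominated by S12 (price 1614≤1748, battery life 19≥5, RAM 64≥63, weight 1.0≤1.9).
S12: not dominated (best battery life).
Pareto-optimal: S1, S4, S7, S12 → 4.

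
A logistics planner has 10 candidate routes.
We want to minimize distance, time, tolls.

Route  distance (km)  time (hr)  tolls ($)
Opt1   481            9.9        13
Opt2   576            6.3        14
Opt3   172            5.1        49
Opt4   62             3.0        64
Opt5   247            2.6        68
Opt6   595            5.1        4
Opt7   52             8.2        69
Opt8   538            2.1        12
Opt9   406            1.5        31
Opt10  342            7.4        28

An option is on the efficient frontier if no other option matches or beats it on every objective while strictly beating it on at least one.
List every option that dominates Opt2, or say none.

Opt8

Opt8: distance 538≤576, time 2.1≤6.3, tolls 12≤14 — dominates Opt2.
Others (Opt1, Opt3, Opt4, Opt5, Opt6, Opt7, Opt9, Opt10) are each worse than Opt2 on at least one objective.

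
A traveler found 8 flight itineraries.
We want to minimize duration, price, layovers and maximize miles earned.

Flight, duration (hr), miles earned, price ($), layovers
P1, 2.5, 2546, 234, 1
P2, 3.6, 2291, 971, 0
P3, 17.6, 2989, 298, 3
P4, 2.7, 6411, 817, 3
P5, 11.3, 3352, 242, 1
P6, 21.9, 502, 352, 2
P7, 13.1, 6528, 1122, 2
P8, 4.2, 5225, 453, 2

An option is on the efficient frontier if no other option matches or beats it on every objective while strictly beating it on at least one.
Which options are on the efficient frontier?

P1, P2, P4, P5, P7, P8

P1: not dominated (best duration).
P2: not dominated (best layovers).
P3: dominated by P5 (duration 11.3≤17.6, miles earned 3352≥2989, price 242≤298, layovers 1≤3).
P4: not dominated.
P5: not dominated.
P6: dominated by P1 (duration 2.5≤21.9, miles earned 2546≥502, price 234≤352, layovers 1≤2).
P7: not dominated (best miles earned).
P8: not dominated.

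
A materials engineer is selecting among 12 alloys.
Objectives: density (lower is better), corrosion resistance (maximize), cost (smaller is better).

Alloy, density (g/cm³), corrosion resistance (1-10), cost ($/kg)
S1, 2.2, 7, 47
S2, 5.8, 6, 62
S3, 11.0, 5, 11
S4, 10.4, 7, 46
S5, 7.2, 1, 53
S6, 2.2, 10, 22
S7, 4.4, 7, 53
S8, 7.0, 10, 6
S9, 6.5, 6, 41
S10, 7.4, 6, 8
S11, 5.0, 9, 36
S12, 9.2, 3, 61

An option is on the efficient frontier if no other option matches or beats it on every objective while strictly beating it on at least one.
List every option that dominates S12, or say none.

S1: density 2.2≤9.2, corrosion resistance 7≥3, cost 47≤61 — dominates S12.
S6: density 2.2≤9.2, corrosion resistance 10≥3, cost 22≤61 — dominates S12.
S7: density 4.4≤9.2, corrosion resistance 7≥3, cost 53≤61 — dominates S12.
S8: density 7.0≤9.2, corrosion resistance 10≥3, cost 6≤61 — dominates S12.
S9: density 6.5≤9.2, corrosion resistance 6≥3, cost 41≤61 — dominates S12.
S10: density 7.4≤9.2, corrosion resistance 6≥3, cost 8≤61 — dominates S12.
S11: density 5.0≤9.2, corrosion resistance 9≥3, cost 36≤61 — dominates S12.
Others (S2, S3, S4, S5) are each worse than S12 on at least one objective.

S1, S6, S7, S8, S9, S10, S11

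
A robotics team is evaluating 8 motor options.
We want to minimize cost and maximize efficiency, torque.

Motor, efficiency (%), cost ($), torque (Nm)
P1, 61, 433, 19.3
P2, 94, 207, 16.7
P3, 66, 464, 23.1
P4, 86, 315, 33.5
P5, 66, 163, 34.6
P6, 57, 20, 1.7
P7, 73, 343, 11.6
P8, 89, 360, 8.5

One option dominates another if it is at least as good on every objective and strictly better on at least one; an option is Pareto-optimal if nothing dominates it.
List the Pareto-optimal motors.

P1: dominated by P4 (efficiency 86≥61, cost 315≤433, torque 33.5≥19.3).
P2: not dominated (best efficiency).
P3: dominated by P4 (efficiency 86≥66, cost 315≤464, torque 33.5≥23.1).
P4: not dominated.
P5: not dominated (best torque).
P6: not dominated (best cost).
P7: dominated by P2 (efficiency 94≥73, cost 207≤343, torque 16.7≥11.6).
P8: dominated by P2 (efficiency 94≥89, cost 207≤360, torque 16.7≥8.5).

P2, P4, P5, P6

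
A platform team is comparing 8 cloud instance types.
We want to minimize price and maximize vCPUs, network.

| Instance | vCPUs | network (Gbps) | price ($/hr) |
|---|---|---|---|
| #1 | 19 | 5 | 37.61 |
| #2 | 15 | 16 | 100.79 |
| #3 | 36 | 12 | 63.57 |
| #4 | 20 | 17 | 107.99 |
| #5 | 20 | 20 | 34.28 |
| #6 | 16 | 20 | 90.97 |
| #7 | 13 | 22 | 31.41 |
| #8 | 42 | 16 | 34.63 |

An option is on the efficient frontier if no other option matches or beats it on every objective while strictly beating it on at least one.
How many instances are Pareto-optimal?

#1: dominated by #5 (vCPUs 20≥19, network 20≥5, price 34.28≤37.61).
#2: dominated by #5 (vCPUs 20≥15, network 20≥16, price 34.28≤100.79).
#3: dominated by #8 (vCPUs 42≥36, network 16≥12, price 34.63≤63.57).
#4: dominated by #5 (vCPUs 20≥20, network 20≥17, price 34.28≤107.99).
#5: not dominated.
#6: dominated by #5 (vCPUs 20≥16, network 20≥20, price 34.28≤90.97).
#7: not dominated (best network).
#8: not dominated (best vCPUs).
Pareto-optimal: #5, #7, #8 → 3.

3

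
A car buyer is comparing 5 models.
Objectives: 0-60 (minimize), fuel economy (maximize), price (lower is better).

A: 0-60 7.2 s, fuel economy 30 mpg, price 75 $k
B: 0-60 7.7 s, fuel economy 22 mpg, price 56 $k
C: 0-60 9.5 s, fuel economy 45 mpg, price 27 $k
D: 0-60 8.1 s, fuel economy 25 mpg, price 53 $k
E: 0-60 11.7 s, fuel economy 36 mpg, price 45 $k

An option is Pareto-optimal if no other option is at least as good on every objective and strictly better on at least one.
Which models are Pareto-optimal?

A, B, C, D

A: not dominated (best 0-60).
B: not dominated.
C: not dominated (best fuel economy).
D: not dominated.
E: dominated by C (0-60 9.5≤11.7, fuel economy 45≥36, price 27≤45).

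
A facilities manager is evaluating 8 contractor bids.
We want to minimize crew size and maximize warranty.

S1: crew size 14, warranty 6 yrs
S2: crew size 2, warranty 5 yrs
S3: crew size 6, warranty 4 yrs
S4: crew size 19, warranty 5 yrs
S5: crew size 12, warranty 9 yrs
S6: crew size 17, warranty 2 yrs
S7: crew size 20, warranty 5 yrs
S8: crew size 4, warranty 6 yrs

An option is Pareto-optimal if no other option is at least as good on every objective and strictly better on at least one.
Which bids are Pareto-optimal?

S2, S5, S8

S1: dominated by S5 (crew size 12≤14, warranty 9≥6).
S2: not dominated (best crew size).
S3: dominated by S2 (crew size 2≤6, warranty 5≥4).
S4: dominated by S1 (crew size 14≤19, warranty 6≥5).
S5: not dominated (best warranty).
S6: dominated by S1 (crew size 14≤17, warranty 6≥2).
S7: dominated by S1 (crew size 14≤20, warranty 6≥5).
S8: not dominated.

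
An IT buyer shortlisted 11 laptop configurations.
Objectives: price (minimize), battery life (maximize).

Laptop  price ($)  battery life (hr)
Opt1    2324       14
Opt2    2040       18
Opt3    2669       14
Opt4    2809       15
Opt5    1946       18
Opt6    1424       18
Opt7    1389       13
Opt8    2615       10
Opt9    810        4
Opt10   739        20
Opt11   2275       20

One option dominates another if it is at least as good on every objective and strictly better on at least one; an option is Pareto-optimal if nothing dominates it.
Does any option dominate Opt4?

Yes

Opt2 vs Opt4: price 2040≤2809, battery life 18≥15 — Opt2 is at least as good on every objective and strictly better on at least one, so Opt2 dominates Opt4.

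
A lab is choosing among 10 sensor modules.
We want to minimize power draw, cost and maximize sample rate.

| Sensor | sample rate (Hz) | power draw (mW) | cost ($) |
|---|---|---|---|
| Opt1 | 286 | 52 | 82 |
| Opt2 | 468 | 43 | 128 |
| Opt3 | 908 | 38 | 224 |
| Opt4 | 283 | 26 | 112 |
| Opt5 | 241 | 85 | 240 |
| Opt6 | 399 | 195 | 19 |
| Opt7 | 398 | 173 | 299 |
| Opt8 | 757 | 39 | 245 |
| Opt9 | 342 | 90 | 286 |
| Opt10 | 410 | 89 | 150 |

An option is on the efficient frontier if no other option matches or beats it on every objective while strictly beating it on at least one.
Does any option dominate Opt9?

Yes

Opt2 vs Opt9: sample rate 468≥342, power draw 43≤90, cost 128≤286 — Opt2 is at least as good on every objective and strictly better on at least one, so Opt2 dominates Opt9.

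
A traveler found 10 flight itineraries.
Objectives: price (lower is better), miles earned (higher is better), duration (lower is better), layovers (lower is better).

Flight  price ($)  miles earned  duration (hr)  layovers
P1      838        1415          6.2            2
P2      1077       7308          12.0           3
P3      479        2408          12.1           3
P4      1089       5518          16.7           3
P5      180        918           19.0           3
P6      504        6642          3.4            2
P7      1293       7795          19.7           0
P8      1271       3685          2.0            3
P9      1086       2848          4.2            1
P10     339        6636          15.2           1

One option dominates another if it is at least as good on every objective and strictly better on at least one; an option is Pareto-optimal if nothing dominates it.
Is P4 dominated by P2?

Yes

P2 vs P4: price 1077≤1089, miles earned 7308≥5518, duration 12.0≤16.7, layovers 3≤3 — P2 is at least as good on every objective with at least one strict improvement.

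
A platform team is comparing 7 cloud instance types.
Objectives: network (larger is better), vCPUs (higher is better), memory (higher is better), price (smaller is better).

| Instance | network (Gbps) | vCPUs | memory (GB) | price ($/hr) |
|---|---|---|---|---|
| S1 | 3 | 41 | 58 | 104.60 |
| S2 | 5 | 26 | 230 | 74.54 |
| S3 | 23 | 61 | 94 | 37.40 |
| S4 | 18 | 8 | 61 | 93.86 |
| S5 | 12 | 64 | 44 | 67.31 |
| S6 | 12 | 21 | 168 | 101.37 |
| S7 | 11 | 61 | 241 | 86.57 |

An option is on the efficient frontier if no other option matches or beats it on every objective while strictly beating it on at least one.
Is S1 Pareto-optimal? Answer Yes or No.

No

S3 vs S1: network 23≥3, vCPUs 61≥41, memory 94≥58, price 37.40≤104.60 — S3 is at least as good on every objective and strictly better on at least one, so S3 dominates S1.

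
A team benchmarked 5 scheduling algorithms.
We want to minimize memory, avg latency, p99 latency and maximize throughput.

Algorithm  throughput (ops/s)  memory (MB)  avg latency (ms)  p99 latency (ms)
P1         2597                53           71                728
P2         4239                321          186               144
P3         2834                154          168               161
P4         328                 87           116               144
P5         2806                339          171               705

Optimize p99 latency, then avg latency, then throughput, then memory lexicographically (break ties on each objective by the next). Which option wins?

P4

First minimize p99 latency: best is 144, kept {P2, P4}.
Then minimize avg latency: best is 116, kept {P4}.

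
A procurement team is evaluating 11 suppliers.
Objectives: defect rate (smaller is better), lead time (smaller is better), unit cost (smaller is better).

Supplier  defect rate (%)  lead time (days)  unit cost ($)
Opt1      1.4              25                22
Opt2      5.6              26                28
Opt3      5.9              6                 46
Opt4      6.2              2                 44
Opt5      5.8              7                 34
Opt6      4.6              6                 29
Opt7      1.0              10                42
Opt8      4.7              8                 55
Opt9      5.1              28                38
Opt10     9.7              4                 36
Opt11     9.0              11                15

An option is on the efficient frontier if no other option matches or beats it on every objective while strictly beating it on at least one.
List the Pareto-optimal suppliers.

Opt1: not dominated.
Opt2: dominated by Opt1 (defect rate 1.4≤5.6, lead time 25≤26, unit cost 22≤28).
Opt3: dominated by Opt6 (defect rate 4.6≤5.9, lead time 6≤6, unit cost 29≤46).
Opt4: not dominated (best lead time).
Opt5: dominated by Opt6 (defect rate 4.6≤5.8, lead time 6≤7, unit cost 29≤34).
Opt6: not dominated.
Opt7: not dominated (best defect rate).
Opt8: dominated by Opt6 (defect rate 4.6≤4.7, lead time 6≤8, unit cost 29≤55).
Opt9: dominated by Opt1 (defect rate 1.4≤5.1, lead time 25≤28, unit cost 22≤38).
Opt10: not dominated.
Opt11: not dominated (best unit cost).

Opt1, Opt4, Opt6, Opt7, Opt10, Opt11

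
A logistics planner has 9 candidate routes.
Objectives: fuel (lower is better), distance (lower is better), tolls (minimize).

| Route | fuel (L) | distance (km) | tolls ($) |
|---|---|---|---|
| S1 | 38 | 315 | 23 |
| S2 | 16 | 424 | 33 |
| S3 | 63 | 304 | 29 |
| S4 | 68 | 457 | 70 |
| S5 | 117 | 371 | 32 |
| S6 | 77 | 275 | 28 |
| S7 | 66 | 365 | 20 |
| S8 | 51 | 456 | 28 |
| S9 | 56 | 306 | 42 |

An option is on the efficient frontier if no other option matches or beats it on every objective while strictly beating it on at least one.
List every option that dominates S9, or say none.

none

S1: worse on distance (315 vs 306).
S2: worse on distance (424 vs 306).
S3: worse on fuel (63 vs 56).
S4: worse on fuel (68 vs 56).
S5: worse on fuel (117 vs 56).
S6: worse on fuel (77 vs 56).
S7: worse on fuel (66 vs 56).
S8: worse on distance (456 vs 306).
No option dominates S9.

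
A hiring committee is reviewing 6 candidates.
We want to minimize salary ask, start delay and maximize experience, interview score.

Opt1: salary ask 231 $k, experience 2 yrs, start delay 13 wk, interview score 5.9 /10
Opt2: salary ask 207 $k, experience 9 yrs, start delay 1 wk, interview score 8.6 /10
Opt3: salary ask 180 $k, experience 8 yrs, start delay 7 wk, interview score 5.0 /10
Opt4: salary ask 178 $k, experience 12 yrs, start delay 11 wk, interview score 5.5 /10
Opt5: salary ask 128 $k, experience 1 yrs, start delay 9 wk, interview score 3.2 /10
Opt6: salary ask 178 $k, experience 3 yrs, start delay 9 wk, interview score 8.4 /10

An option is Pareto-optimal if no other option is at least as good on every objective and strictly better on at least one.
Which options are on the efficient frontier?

Opt1: dominated by Opt2 (salary ask 207≤231, experience 9≥2, start delay 1≤13, interview score 8.6≥5.9).
Opt2: not dominated (best start delay).
Opt3: not dominated.
Opt4: not dominated (best experience).
Opt5: not dominated (best salary ask).
Opt6: not dominated.

Opt2, Opt3, Opt4, Opt5, Opt6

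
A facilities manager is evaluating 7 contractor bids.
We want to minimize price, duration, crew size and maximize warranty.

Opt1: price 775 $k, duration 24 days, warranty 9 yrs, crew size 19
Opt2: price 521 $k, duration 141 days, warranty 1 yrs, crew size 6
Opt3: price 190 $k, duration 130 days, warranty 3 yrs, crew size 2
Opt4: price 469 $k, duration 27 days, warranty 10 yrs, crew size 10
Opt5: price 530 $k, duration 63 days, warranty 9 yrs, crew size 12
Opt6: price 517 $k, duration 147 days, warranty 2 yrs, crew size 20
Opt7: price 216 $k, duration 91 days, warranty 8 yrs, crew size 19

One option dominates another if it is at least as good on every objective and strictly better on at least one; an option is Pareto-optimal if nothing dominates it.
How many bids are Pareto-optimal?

Opt1: not dominated (best duration).
Opt2: dominated by Opt3 (price 190≤521, duration 130≤141, warranty 3≥1, crew size 2≤6).
Opt3: not dominated (best price).
Opt4: not dominated (best warranty).
Opt5: dominated by Opt4 (price 469≤530, duration 27≤63, warranty 10≥9, crew size 10≤12).
Opt6: dominated by Opt3 (price 190≤517, duration 130≤147, warranty 3≥2, crew size 2≤20).
Opt7: not dominated.
Pareto-optimal: Opt1, Opt3, Opt4, Opt7 → 4.

4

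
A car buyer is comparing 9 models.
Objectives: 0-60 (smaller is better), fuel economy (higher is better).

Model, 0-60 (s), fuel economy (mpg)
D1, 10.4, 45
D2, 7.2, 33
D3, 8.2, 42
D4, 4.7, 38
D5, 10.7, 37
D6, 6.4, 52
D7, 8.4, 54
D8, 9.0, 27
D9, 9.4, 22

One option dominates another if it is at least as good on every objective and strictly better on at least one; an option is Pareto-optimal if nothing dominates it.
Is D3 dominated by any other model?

Yes

D6 vs D3: 0-60 6.4≤8.2, fuel economy 52≥42 — D6 is at least as good on every objective and strictly better on at least one, so D6 dominates D3.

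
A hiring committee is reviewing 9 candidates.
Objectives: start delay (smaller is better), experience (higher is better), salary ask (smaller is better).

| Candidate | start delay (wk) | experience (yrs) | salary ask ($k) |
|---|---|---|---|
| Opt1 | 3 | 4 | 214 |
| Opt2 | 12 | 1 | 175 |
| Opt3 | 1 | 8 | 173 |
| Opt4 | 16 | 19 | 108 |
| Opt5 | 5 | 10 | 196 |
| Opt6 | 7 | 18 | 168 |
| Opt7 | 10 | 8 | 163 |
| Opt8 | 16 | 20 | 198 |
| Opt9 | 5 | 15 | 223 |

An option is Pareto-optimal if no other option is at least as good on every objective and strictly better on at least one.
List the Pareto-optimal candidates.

Opt1: dominated by Opt3 (start delay 1≤3, experience 8≥4, salary ask 173≤214).
Opt2: dominated by Opt3 (start delay 1≤12, experience 8≥1, salary ask 173≤175).
Opt3: not dominated (best start delay).
Opt4: not dominated (best salary ask).
Opt5: not dominated.
Opt6: not dominated.
Opt7: not dominated.
Opt8: not dominated (best experience).
Opt9: not dominated.

Opt3, Opt4, Opt5, Opt6, Opt7, Opt8, Opt9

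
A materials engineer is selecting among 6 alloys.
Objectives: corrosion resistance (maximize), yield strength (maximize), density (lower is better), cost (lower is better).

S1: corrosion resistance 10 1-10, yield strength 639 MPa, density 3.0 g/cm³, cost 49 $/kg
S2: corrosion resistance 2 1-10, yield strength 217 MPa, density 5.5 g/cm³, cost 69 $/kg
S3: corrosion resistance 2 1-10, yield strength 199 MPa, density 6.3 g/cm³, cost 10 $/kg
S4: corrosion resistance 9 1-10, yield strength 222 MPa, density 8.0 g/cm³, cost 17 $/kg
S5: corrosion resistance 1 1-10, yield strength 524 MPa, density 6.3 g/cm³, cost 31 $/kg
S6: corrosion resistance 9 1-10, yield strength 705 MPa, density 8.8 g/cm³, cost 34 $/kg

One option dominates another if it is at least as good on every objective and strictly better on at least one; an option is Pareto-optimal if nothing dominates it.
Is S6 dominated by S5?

No

S5 vs S6: S5 is worse on corrosion resistance (1 vs 9), so it does not dominate S6.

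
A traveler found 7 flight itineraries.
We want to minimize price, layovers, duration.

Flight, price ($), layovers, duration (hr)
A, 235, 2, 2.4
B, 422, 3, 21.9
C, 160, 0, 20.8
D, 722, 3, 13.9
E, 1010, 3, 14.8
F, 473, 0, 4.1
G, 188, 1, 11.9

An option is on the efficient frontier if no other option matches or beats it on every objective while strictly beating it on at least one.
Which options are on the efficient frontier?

A: not dominated (best duration).
B: dominated by A (price 235≤422, layovers 2≤3, duration 2.4≤21.9).
C: not dominated (best price).
D: dominated by A (price 235≤722, layovers 2≤3, duration 2.4≤13.9).
E: dominated by A (price 235≤1010, layovers 2≤3, duration 2.4≤14.8).
F: not dominated.
G: not dominated.

A, C, F, G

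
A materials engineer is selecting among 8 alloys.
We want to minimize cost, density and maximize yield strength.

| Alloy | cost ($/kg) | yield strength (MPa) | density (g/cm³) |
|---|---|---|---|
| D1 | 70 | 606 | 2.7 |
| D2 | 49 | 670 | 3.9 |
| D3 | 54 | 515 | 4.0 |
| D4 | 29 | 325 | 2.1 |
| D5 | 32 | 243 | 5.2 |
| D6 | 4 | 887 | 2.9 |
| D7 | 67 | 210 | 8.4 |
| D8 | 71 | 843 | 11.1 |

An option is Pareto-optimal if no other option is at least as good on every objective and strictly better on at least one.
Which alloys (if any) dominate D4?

none

D1: worse on cost (70 vs 29).
D2: worse on cost (49 vs 29).
D3: worse on cost (54 vs 29).
D5: worse on cost (32 vs 29).
D6: worse on density (2.9 vs 2.1).
D7: worse on cost (67 vs 29).
D8: worse on cost (71 vs 29).
No option dominates D4.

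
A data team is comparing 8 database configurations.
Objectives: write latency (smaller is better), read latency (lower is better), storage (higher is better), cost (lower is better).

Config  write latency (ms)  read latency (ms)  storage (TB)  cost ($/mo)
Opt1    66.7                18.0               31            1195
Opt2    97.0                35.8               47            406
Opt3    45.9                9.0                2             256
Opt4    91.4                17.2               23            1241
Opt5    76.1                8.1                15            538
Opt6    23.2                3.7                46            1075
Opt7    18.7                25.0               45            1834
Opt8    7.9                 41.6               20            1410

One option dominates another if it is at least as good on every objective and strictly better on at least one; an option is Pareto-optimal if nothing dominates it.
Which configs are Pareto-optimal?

Opt2, Opt3, Opt5, Opt6, Opt7, Opt8

Opt1: dominated by Opt6 (write latency 23.2≤66.7, read latency 3.7≤18.0, storage 46≥31, cost 1075≤1195).
Opt2: not dominated (best storage).
Opt3: not dominated (best cost).
Opt4: dominated by Opt6 (write latency 23.2≤91.4, read latency 3.7≤17.2, storage 46≥23, cost 1075≤1241).
Opt5: not dominated.
Opt6: not dominated (best read latency).
Opt7: not dominated.
Opt8: not dominated (best write latency).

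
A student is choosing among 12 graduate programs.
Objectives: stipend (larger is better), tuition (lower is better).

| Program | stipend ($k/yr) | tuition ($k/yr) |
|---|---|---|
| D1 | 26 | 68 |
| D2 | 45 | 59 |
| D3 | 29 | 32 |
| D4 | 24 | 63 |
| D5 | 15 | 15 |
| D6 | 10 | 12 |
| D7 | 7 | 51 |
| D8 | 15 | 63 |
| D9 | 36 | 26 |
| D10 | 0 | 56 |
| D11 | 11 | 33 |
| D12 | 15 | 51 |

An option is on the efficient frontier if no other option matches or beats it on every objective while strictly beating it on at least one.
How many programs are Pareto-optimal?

D1: dominated by D2 (stipend 45≥26, tuition 59≤68).
D2: not dominated (best stipend).
D3: dominated by D9 (stipend 36≥29, tuition 26≤32).
D4: dominated by D2 (stipend 45≥24, tuition 59≤63).
D5: not dominated.
D6: not dominated (best tuition).
D7: dominated by D3 (stipend 29≥7, tuition 32≤51).
D8: dominated by D2 (stipend 45≥15, tuition 59≤63).
D9: not dominated.
D10: dominated by D3 (stipend 29≥0, tuition 32≤56).
D11: dominated by D3 (stipend 29≥11, tuition 32≤33).
D12: dominated by D3 (stipend 29≥15, tuition 32≤51).
Pareto-optimal: D2, D5, D6, D9 → 4.

4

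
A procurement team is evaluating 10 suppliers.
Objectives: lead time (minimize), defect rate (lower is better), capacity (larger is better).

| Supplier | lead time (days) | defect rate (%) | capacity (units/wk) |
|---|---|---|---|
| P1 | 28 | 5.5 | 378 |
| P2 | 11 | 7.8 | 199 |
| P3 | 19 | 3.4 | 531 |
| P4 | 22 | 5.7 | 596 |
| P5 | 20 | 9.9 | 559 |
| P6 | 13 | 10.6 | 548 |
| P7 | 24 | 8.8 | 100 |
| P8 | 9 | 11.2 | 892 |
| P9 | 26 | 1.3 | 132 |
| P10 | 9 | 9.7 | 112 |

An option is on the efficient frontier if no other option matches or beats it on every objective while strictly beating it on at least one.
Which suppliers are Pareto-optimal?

P2, P3, P4, P5, P6, P8, P9, P10

P1: dominated by P3 (lead time 19≤28, defect rate 3.4≤5.5, capacity 531≥378).
P2: not dominated.
P3: not dominated.
P4: not dominated.
P5: not dominated.
P6: not dominated.
P7: dominated by P2 (lead time 11≤24, defect rate 7.8≤8.8, capacity 199≥100).
P8: not dominated (best capacity).
P9: not dominated (best defect rate).
P10: not dominated.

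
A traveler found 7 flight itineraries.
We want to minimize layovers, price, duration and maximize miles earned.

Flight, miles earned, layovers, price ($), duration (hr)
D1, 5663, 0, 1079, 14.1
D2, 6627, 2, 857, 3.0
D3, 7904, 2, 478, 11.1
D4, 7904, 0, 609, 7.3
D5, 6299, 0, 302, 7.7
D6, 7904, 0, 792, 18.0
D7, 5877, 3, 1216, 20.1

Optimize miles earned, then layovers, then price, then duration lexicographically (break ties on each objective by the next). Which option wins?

D4

First maximize miles earned: best is 7904, kept {D3, D4, D6}.
Then minimize layovers: best is 0, kept {D4, D6}.
Then minimize price: best is 609, kept {D4}.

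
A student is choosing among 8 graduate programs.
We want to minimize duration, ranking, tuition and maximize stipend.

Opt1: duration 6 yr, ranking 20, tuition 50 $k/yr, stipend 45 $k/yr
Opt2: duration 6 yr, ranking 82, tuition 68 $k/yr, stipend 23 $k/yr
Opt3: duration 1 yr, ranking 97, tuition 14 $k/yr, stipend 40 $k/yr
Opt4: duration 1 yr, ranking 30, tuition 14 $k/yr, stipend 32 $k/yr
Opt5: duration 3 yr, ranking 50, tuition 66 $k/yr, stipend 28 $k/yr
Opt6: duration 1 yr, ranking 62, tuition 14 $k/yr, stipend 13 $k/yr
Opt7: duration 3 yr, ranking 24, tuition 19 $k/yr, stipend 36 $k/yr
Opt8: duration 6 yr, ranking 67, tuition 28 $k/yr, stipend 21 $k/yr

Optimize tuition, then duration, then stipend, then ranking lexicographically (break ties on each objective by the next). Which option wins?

Opt3

First minimize tuition: best is 14, kept {Opt3, Opt4, Opt6}.
Then minimize duration: best is 1, kept {Opt3, Opt4, Opt6}.
Then maximize stipend: best is 40, kept {Opt3}.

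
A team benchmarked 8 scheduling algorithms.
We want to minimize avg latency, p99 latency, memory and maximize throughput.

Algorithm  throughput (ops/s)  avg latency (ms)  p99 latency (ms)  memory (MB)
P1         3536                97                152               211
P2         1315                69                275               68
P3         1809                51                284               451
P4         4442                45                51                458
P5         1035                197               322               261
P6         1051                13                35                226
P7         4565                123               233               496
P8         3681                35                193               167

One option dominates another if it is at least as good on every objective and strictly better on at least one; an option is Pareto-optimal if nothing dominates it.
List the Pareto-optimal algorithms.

P1, P2, P4, P6, P7, P8

P1: not dominated.
P2: not dominated (best memory).
P3: dominated by P8 (throughput 3681≥1809, avg latency 35≤51, p99 latency 193≤284, memory 167≤451).
P4: not dominated.
P5: dominated by P1 (throughput 3536≥1035, avg latency 97≤197, p99 latency 152≤322, memory 211≤261).
P6: not dominated (best avg latency).
P7: not dominated (best throughput).
P8: not dominated.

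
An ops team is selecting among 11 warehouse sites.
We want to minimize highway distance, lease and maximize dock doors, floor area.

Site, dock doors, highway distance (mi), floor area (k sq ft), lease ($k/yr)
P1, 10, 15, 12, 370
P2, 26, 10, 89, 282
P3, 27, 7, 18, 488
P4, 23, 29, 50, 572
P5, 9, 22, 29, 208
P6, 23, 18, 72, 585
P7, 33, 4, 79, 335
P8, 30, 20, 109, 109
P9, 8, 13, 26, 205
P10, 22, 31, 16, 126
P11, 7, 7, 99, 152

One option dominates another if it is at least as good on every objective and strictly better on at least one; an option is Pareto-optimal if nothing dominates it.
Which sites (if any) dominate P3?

P7

P7: dock doors 33≥27, highway distance 4≤7, floor area 79≥18, lease 335≤488 — dominates P3.
Others (P1, P2, P4, P5, P6, P8, P9, P10, P11) are each worse than P3 on at least one objective.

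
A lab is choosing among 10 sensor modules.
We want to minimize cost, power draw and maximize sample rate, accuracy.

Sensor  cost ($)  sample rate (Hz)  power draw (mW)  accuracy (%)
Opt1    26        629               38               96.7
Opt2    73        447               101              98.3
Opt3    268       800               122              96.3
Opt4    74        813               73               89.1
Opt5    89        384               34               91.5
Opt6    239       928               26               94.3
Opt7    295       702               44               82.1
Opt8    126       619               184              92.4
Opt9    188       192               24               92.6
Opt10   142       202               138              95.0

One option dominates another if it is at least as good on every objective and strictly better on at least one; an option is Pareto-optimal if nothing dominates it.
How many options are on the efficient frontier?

Opt1: not dominated (best cost).
Opt2: not dominated (best accuracy).
Opt3: not dominated.
Opt4: not dominated.
Opt5: not dominated.
Opt6: not dominated (best sample rate).
Opt7: dominated by Opt6 (cost 239≤295, sample rate 928≥702, power draw 26≤44, accuracy 94.3≥82.1).
Opt8: dominated by Opt1 (cost 26≤126, sample rate 629≥619, power draw 38≤184, accuracy 96.7≥92.4).
Opt9: not dominated (best power draw).
Opt10: dominated by Opt1 (cost 26≤142, sample rate 629≥202, power draw 38≤138, accuracy 96.7≥95.0).
Pareto-optimal: Opt1, Opt2, Opt3, Opt4, Opt5, Opt6, Opt9 → 7.

7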